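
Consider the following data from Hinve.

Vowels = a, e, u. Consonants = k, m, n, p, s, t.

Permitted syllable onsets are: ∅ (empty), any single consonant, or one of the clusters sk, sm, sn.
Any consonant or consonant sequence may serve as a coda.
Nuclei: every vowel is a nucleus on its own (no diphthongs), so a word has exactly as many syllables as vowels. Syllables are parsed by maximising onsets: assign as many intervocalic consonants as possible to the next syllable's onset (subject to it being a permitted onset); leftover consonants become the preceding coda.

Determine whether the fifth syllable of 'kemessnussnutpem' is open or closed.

closed

Vowels present: e, e, u, u, e; each is a nucleus, giving 5 syllables.
σ1/σ2 boundary: /m/ → onset of the next syllable (single consonants are always licit onsets).
σ2/σ3 boundary: /ssn/; trying suffixes from longest down, /sn/ is the first permitted one, so coda /s/ | onset /sn/.
σ3/σ4 boundary: /ssn/; trying suffixes from longest down, /sn/ is the first permitted one, so coda /s/ | onset /sn/.
σ4/σ5 boundary: /tp/; trying suffixes from longest down, /p/ is the first permitted one, so coda /t/ | onset /p/.
So the parse is ke.mes.snus.snut.pem.
Syllable 5 is /pem/ with coda /m/, so it is closed.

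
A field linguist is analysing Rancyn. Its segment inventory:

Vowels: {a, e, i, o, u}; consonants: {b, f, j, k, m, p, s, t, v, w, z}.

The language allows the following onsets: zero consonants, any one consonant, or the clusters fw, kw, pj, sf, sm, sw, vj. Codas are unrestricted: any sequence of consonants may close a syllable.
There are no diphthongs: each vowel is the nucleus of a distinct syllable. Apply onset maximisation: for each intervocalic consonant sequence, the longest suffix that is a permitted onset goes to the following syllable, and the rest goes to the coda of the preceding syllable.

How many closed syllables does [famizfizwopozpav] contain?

Vowels present: a, i, i, o, o, a; each is a nucleus, giving 6 syllables.
Between /a/ (V1) and /i/ (V2): /m/ is a single consonant, so it becomes the next onset.
Between /i/ (V2) and /i/ (V3): /zf/; trying suffixes from longest down, /f/ is the first permitted one, so coda /z/ | onset /f/.
Between /i/ (V3) and /o/ (V4): /zw/ — longest licit onset from the right is /w/, leaving /z/ as coda.
Between /o/ (V4) and /o/ (V5): /p/ → onset of the next syllable (single consonants are always licit onsets).
Between /o/ (V5) and /a/ (V6): /zp/ splits as /z/ + /p/ (/p/ is the longest suffix that is a licit onset).
Syllabification: fa.miz.fiz.wo.poz.pav.
Classifying each syllable: /fa/ (open), /miz/ (closed), /fiz/ (closed), /wo/ (open), /poz/ (closed), /pav/ (closed).
Closed syllables: 4.

4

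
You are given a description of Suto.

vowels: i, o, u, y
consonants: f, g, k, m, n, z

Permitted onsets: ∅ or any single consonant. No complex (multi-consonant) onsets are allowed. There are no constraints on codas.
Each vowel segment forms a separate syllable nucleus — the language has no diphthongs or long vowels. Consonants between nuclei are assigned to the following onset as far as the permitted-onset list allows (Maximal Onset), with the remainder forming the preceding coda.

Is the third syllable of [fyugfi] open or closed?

open

Vowels present: y, u, i; each is a nucleus, giving 3 syllables.
V1 /y/ – V2 /u/: nothing intervenes; syllable break is V.V.
V2 /u/ – V3 /i/: cluster /gf/ — the longest permitted-onset suffix is /f/; onset = /f/, preceding coda = /g/.
So the parse is fy.ug.fi.
Syllable 3 is /fi/; it ends in its nucleus with no coda, so it is open.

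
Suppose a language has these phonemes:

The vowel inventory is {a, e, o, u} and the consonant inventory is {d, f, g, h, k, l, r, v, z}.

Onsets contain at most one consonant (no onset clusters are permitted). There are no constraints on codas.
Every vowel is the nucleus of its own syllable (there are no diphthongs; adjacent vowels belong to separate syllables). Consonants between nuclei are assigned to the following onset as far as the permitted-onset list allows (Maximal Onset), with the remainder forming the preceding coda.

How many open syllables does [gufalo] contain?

3

Vowels present: u, a, o; each is a nucleus, giving 3 syllables.
V1 /u/ – V2 /a/: /f/ is a single consonant, so it becomes the next onset.
V2 /a/ – V3 /o/: /l/ → onset of the next syllable (single consonants are always licit onsets).
Putting it together: gu.fa.lo.
Classifying each syllable: /gu/ (open), /fa/ (open), /lo/ (open).
Open syllables: 3.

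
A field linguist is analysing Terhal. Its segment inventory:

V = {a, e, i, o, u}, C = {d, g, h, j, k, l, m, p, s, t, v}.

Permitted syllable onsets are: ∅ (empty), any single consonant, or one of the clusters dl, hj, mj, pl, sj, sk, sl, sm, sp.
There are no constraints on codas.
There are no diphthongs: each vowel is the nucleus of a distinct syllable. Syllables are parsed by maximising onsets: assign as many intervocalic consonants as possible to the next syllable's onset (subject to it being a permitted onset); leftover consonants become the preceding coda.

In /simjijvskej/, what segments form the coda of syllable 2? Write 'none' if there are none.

jv

Vowels present: i, i, e; each is a nucleus, giving 3 syllables.
Between /i/ (V1) and /i/ (V2): /mj/ is a licit onset in full, so it all attaches to the next syllable.
Between /i/ (V2) and /e/ (V3): cluster /jvsk/ — the longest permitted-onset suffix is /sk/; onset = /sk/, preceding coda = /jv/.
Putting it together: si.mjijv.skej.
Syllable 2 is /mjijv/: onset /mj/, nucleus /i/, coda /jv/.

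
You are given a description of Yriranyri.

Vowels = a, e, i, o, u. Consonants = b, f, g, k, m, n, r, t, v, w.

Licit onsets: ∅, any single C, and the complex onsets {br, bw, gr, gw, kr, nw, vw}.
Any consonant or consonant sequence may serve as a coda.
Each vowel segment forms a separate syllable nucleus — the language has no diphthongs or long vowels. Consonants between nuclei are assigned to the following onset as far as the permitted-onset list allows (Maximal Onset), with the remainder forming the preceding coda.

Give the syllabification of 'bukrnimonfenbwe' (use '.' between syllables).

bukr.ni.mon.fen.bwe

Vowels present: u, i, o, e, e; each is a nucleus, giving 5 syllables.
V1 /u/ – V2 /i/: /krn/ splits as /kr/ + /n/ (/n/ is the longest suffix that is a licit onset).
V2 /i/ – V3 /o/: /m/ → onset of the next syllable (single consonants are always licit onsets).
V3 /o/ – V4 /e/: cluster /nf/ — the longest permitted-onset suffix is /f/; onset = /f/, preceding coda = /n/.
V4 /e/ – V5 /e/: /nbw/ — longest licit onset from the right is /bw/, leaving /n/ as coda.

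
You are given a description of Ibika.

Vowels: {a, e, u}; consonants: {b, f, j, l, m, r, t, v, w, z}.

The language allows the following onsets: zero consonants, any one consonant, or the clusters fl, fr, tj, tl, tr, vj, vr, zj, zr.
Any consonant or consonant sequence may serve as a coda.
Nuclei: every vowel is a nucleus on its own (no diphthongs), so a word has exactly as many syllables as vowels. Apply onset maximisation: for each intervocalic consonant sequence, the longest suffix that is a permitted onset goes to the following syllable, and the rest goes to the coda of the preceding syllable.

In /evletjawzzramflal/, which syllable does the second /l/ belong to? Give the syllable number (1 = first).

Vowels present: e, e, a, a, a; each is a nucleus, giving 5 syllables.
σ1/σ2 boundary: /vl/; trying suffixes from longest down, /l/ is the first permitted one, so coda /v/ | onset /l/.
σ2/σ3 boundary: /tj/ — entire cluster is a permitted onset → onset /tj/, coda ∅.
σ3/σ4 boundary: /wzzr/ — longest licit onset from the right is /zr/, leaving /wz/ as coda.
σ4/σ5 boundary: /mfl/ — longest licit onset from the right is /fl/, leaving /m/ as coda.
Putting it together: ev.le.tjawz.zram.flal.
The second /l/ is in the onset of syllable 5 (/flal/).

5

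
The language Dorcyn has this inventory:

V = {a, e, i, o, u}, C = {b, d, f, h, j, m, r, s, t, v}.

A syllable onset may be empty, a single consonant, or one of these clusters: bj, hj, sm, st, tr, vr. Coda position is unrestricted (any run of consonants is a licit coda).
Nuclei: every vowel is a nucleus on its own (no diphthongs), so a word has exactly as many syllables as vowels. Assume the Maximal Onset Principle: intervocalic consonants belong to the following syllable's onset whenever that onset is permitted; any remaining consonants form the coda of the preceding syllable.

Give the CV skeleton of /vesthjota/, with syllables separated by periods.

The vowels are e, o, a — 3 nuclei, so 3 syllables.
V1 /e/ – V2 /o/: cluster /sthj/ — the longest permitted-onset suffix is /hj/; onset = /hj/, preceding coda = /st/.
V2 /o/ – V3 /a/: /t/ is a single consonant, so it becomes the next onset.
Result: vest.hjo.ta.
Mapping each syllable to C/V: /vest/ → CVCC, /hjo/ → CCV, /ta/ → CV.

CVCC.CCV.CV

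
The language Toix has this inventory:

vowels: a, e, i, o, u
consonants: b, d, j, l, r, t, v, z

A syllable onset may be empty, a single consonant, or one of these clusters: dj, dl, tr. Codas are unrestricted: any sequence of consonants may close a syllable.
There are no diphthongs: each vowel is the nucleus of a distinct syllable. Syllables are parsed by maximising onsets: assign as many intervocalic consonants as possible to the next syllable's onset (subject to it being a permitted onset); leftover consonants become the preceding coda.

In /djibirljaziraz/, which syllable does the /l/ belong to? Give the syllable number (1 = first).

Nuclei (vowels): i, i, a, i, a → 5 syllables.
σ1/σ2 boundary: /b/ is a single consonant, so it becomes the next onset.
σ2/σ3 boundary: /rlj/; trying suffixes from longest down, /j/ is the first permitted one, so coda /rl/ | onset /j/.
σ3/σ4 boundary: just /z/ — single C goes to the following onset.
σ4/σ5 boundary: /r/ is a single consonant, so it becomes the next onset.
Syllabification: dji.birl.ja.zi.raz.
The /l/ is in the coda of syllable 2 (/birl/).

2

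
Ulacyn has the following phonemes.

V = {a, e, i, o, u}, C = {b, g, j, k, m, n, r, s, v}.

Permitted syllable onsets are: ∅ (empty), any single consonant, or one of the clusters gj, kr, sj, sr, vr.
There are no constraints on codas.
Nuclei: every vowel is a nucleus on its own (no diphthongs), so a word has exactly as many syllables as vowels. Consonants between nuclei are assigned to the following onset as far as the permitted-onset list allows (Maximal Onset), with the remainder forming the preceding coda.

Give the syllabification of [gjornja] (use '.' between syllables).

gjorn.ja

Nuclei (vowels): o, a → 2 syllables.
σ1/σ2 boundary: /rnj/; trying suffixes from longest down, /j/ is the first permitted one, so coda /rn/ | onset /j/.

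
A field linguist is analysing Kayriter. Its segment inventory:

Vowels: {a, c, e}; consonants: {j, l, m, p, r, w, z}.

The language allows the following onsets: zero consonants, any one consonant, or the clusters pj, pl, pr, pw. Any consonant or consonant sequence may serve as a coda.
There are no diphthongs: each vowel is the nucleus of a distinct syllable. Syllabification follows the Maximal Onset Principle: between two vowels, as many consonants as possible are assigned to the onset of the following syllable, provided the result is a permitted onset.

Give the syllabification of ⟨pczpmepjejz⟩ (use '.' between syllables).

The vowels are c, e, e — 3 nuclei, so 3 syllables.
/c…e/ gap (V1→V2): /zpm/; trying suffixes from longest down, /m/ is the first permitted one, so coda /zp/ | onset /m/.
/e…e/ gap (V2→V3): /pj/ — entire cluster is a permitted onset → onset /pj/, coda ∅.

pczp.me.pjejz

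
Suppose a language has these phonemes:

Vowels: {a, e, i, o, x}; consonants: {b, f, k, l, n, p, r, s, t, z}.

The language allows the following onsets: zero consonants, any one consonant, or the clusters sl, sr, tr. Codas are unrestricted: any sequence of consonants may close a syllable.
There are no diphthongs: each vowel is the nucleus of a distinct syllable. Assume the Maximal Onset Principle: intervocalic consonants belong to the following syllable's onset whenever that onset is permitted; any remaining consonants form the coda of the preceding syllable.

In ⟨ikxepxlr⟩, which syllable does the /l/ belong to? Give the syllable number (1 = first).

Nuclei (vowels): i, x, e, x → 4 syllables.
σ1/σ2 boundary: /k/ → onset of the next syllable (single consonants are always licit onsets).
σ2/σ3 boundary: nothing intervenes; syllable break is V.V.
σ3/σ4 boundary: just /p/ — single C goes to the following onset.
So the parse is i.kx.e.pxlr.
The /l/ is in the coda of syllable 4 (/pxlr/).

4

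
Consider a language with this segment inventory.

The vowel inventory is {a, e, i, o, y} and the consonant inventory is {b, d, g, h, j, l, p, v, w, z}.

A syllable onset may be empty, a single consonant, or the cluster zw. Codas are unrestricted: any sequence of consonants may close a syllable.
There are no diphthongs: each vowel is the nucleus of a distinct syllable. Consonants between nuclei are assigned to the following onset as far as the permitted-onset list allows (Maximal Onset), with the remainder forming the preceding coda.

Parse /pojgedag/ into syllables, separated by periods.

Vowels present: o, e, a; each is a nucleus, giving 3 syllables.
V1 /o/ – V2 /e/: /jg/ — longest licit onset from the right is /g/, leaving /j/ as coda.
V2 /e/ – V3 /a/: /d/ is a single consonant, so it becomes the next onset.

poj.ge.dag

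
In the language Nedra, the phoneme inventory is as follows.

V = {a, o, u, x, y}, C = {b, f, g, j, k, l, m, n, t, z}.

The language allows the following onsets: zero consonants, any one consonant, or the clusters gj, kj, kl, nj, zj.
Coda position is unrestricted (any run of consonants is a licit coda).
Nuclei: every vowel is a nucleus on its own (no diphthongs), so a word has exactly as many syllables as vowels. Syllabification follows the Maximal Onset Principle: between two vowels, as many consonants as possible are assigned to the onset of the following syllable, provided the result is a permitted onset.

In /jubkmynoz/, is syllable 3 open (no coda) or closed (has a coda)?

The vowels are u, y, o — 3 nuclei, so 3 syllables.
σ1/σ2 boundary: /bkm/; trying suffixes from longest down, /m/ is the first permitted one, so coda /bk/ | onset /m/.
σ2/σ3 boundary: just /n/ — single C goes to the following onset.
So the parse is jubk.my.noz.
Syllable 3 is /noz/ with coda /z/, so it is closed.

closed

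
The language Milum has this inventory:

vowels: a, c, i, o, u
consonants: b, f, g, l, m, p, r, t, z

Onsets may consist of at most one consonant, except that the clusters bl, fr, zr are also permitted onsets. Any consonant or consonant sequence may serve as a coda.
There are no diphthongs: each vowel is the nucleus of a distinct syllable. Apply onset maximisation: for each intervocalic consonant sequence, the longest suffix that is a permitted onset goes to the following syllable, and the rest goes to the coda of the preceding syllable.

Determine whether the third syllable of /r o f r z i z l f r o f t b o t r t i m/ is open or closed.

closed

The vowels are o, i, o, o, i — 5 nuclei, so 5 syllables.
V1 /o/ – V2 /i/: /frz/ — longest licit onset from the right is /z/, leaving /fr/ as coda.
V2 /i/ – V3 /o/: cluster /zlfr/ — the longest permitted-onset suffix is /fr/; onset = /fr/, preceding coda = /zl/.
V3 /o/ – V4 /o/: /ftb/ — longest licit onset from the right is /b/, leaving /ft/ as coda.
V4 /o/ – V5 /i/: /trt/ splits as /tr/ + /t/ (/t/ is the longest suffix that is a licit onset).
Syllabification: rofr.zizl.froft.botr.tim.
Syllable 3 is /froft/ with coda /ft/, so it is closed.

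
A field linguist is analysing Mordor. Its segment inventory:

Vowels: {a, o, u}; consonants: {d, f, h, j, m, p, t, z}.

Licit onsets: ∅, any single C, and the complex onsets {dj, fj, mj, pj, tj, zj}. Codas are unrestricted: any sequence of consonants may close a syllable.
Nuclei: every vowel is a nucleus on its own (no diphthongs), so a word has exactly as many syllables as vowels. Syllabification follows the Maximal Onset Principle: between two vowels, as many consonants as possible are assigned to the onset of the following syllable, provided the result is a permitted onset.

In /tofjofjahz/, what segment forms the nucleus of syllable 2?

o

The vowels are o, o, a — 3 nuclei, so 3 syllables.
The second nucleus (vowel 2 from the left) is /o/.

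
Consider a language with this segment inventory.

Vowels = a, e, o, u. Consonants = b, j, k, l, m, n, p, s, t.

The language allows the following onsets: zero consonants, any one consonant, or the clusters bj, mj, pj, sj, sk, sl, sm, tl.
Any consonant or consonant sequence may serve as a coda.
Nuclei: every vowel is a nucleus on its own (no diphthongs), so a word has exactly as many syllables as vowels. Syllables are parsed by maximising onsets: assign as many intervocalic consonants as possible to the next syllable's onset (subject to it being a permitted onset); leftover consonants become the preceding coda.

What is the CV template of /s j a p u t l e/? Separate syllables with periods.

Vowels present: a, u, e; each is a nucleus, giving 3 syllables.
/a…u/ gap (V1→V2): just /p/ — single C goes to the following onset.
/u…e/ gap (V2→V3): /tl/ — entire cluster is a permitted onset → onset /tl/, coda ∅.
Putting it together: sja.pu.tle.
Mapping each syllable to C/V: /sja/ → CCV, /pu/ → CV, /tle/ → CCV.

CCV.CV.CCV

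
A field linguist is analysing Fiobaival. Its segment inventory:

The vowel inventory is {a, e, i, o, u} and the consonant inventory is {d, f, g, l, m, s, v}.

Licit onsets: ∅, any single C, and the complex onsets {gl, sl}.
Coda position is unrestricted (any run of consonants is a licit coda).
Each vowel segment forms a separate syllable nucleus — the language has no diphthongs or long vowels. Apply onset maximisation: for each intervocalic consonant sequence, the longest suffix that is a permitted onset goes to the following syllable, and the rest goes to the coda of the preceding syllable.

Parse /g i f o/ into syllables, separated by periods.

Vowels present: i, o; each is a nucleus, giving 2 syllables.
σ1/σ2 boundary: /f/ → onset of the next syllable (single consonants are always licit onsets).

gi.fo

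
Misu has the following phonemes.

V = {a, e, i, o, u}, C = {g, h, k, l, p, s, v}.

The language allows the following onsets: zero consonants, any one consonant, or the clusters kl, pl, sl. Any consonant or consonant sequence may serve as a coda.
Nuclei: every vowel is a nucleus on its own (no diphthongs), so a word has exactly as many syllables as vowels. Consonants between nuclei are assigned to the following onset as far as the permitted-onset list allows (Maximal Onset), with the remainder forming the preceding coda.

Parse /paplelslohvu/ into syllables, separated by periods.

The vowels are a, e, o, u — 4 nuclei, so 4 syllables.
/a…e/ gap (V1→V2): /pl/ — entire cluster is a permitted onset → onset /pl/, coda ∅.
/e…o/ gap (V2→V3): /lsl/; trying suffixes from longest down, /sl/ is the first permitted one, so coda /l/ | onset /sl/.
/o…u/ gap (V3→V4): /hv/ splits as /h/ + /v/ (/v/ is the longest suffix that is a licit onset).

pa.plel.sloh.vu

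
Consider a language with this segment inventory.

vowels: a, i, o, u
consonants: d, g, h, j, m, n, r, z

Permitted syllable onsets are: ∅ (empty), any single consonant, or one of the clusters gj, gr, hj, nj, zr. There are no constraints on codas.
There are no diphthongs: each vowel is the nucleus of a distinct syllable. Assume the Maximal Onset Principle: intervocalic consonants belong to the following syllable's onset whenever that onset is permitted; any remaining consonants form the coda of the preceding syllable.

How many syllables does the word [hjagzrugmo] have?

Nuclei (vowels): a, u, o → 3 syllables.

3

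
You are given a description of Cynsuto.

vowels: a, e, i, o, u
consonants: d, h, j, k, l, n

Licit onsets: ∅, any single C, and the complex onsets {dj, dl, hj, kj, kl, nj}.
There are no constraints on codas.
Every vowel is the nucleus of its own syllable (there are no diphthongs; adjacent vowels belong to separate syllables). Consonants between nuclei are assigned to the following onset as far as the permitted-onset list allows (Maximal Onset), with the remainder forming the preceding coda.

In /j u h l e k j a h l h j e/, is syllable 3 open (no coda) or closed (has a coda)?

Vowels present: u, e, a, e; each is a nucleus, giving 4 syllables.
Between /u/ (V1) and /e/ (V2): /hl/; trying suffixes from longest down, /l/ is the first permitted one, so coda /h/ | onset /l/.
Between /e/ (V2) and /a/ (V3): cluster /kj/ — /kj/ is itself a permitted onset, so the whole cluster goes right; preceding coda = ∅.
Between /a/ (V3) and /e/ (V4): cluster /hlhj/ — the longest permitted-onset suffix is /hj/; onset = /hj/, preceding coda = /hl/.
Result: juh.le.kjahl.hje.
Syllable 3 is /kjahl/ with coda /hl/, so it is closed.

closed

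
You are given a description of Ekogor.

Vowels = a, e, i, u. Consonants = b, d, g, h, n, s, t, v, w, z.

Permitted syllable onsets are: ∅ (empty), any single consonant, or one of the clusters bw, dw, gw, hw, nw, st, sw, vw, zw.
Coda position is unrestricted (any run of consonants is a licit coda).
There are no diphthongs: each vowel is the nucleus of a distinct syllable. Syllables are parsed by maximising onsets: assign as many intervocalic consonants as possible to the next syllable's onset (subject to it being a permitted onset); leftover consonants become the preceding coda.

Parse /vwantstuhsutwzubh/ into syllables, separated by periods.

The vowels are a, u, u, u — 4 nuclei, so 4 syllables.
σ1/σ2 boundary: /ntst/ — longest licit onset from the right is /st/, leaving /nt/ as coda.
σ2/σ3 boundary: /hs/ splits as /h/ + /s/ (/s/ is the longest suffix that is a licit onset).
σ3/σ4 boundary: cluster /twz/ — the longest permitted-onset suffix is /z/; onset = /z/, preceding coda = /tw/.

vwant.stuh.sutw.zubh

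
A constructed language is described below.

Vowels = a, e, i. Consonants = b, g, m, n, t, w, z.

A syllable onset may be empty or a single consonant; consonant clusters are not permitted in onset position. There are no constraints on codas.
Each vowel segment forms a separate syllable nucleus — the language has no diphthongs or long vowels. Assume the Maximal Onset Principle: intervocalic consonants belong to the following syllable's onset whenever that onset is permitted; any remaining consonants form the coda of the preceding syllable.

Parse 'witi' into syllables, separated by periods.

wi.ti

The vowels are i, i — 2 nuclei, so 2 syllables.
σ1/σ2 boundary: just /t/ — single C goes to the following onset.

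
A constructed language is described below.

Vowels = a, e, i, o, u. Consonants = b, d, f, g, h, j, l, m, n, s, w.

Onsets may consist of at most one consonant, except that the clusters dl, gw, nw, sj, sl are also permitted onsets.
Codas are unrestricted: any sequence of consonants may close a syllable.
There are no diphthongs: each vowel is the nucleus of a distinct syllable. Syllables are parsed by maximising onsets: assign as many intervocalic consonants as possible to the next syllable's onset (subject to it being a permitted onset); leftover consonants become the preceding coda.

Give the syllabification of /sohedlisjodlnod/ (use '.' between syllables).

so.he.dli.sjodl.nod

Nuclei (vowels): o, e, i, o, o → 5 syllables.
Between /o/ (V1) and /e/ (V2): just /h/ — single C goes to the following onset.
Between /e/ (V2) and /i/ (V3): /dl/ is a licit onset in full, so it all attaches to the next syllable.
Between /i/ (V3) and /o/ (V4): /sj/ — entire cluster is a permitted onset → onset /sj/, coda ∅.
Between /o/ (V4) and /o/ (V5): /dln/ — longest licit onset from the right is /n/, leaving /dl/ as coda.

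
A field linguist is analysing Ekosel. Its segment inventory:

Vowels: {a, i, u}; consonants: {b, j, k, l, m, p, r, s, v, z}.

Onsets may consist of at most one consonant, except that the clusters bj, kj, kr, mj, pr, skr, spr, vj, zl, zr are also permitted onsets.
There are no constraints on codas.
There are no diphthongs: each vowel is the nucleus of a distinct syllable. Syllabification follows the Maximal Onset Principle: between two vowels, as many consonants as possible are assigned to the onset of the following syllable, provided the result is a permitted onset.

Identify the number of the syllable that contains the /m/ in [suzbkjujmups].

3

Vowels present: u, u, u; each is a nucleus, giving 3 syllables.
σ1/σ2 boundary: /zbkj/ — longest licit onset from the right is /kj/, leaving /zb/ as coda.
σ2/σ3 boundary: /jm/ — longest licit onset from the right is /m/, leaving /j/ as coda.
Result: suzb.kjuj.mups.
The /m/ is in the onset of syllable 3 (/mups/).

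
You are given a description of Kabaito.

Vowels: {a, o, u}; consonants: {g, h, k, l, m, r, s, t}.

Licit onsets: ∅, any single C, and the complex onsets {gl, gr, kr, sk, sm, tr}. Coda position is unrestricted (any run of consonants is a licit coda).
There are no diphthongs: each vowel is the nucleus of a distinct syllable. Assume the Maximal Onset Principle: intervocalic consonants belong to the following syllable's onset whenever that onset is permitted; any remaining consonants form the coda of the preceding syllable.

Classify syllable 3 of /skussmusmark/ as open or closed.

closed

Nuclei (vowels): u, u, a → 3 syllables.
σ1/σ2 boundary: /ssm/; trying suffixes from longest down, /sm/ is the first permitted one, so coda /s/ | onset /sm/.
σ2/σ3 boundary: /sm/ is a licit onset in full, so it all attaches to the next syllable.
Result: skus.smu.smark.
Syllable 3 is /smark/ with coda /rk/, so it is closed.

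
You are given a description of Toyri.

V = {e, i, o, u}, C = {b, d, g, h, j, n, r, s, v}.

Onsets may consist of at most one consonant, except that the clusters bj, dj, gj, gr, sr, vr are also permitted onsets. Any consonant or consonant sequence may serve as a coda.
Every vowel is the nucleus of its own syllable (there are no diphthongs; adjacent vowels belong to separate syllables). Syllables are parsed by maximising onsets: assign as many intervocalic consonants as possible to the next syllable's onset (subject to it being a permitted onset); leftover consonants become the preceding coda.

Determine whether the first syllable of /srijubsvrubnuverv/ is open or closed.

Nuclei (vowels): i, u, u, u, e → 5 syllables.
Between /i/ (V1) and /u/ (V2): /j/ is a single consonant, so it becomes the next onset.
Between /u/ (V2) and /u/ (V3): /bsvr/; trying suffixes from longest down, /vr/ is the first permitted one, so coda /bs/ | onset /vr/.
Between /u/ (V3) and /u/ (V4): /bn/ — longest licit onset from the right is /n/, leaving /b/ as coda.
Between /u/ (V4) and /e/ (V5): just /v/ — single C goes to the following onset.
Syllabification: sri.jubs.vrub.nu.verv.
Syllable 1 is /sri/; it ends in its nucleus with no coda, so it is open.

open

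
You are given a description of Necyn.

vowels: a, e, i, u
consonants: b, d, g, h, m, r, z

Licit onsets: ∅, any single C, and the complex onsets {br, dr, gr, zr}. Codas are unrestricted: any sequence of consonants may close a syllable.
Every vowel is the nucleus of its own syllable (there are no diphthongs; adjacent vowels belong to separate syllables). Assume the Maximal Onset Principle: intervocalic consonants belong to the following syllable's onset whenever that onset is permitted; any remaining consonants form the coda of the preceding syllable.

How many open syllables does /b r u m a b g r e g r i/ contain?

3

Vowels present: u, a, e, i; each is a nucleus, giving 4 syllables.
σ1/σ2 boundary: just /m/ — single C goes to the following onset.
σ2/σ3 boundary: cluster /bgr/ — the longest permitted-onset suffix is /gr/; onset = /gr/, preceding coda = /b/.
σ3/σ4 boundary: /gr/ — entire cluster is a permitted onset → onset /gr/, coda ∅.
Result: bru.mab.gre.gri.
Classifying each syllable: /bru/ (open), /mab/ (closed), /gre/ (open), /gri/ (open).
Open syllables: 3.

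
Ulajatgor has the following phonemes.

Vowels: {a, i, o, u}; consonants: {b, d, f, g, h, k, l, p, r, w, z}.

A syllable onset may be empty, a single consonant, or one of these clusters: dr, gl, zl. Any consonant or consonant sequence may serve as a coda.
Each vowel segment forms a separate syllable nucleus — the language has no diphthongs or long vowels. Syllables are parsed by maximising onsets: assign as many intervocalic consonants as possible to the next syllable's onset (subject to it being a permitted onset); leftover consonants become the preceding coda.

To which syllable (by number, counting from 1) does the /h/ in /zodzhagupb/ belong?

The vowels are o, a, u — 3 nuclei, so 3 syllables.
V1 /o/ – V2 /a/: /dzh/ splits as /dz/ + /h/ (/h/ is the longest suffix that is a licit onset).
V2 /a/ – V3 /u/: /g/ is a single consonant, so it becomes the next onset.
Syllabification: zodz.ha.gupb.
The /h/ is in the onset of syllable 2 (/ha/).

2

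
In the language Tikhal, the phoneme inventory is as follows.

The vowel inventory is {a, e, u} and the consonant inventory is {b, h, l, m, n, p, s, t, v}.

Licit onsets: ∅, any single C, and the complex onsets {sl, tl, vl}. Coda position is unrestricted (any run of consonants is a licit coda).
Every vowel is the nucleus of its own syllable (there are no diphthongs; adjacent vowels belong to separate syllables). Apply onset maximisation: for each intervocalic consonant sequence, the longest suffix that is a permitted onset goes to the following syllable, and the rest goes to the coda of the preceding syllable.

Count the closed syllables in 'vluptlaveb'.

2

Nuclei (vowels): u, a, e → 3 syllables.
Between /u/ (V1) and /a/ (V2): /ptl/; trying suffixes from longest down, /tl/ is the first permitted one, so coda /p/ | onset /tl/.
Between /a/ (V2) and /e/ (V3): /v/ is a single consonant, so it becomes the next onset.
Putting it together: vlup.tla.veb.
Classifying each syllable: /vlup/ (closed), /tla/ (open), /veb/ (closed).
Closed syllables: 2.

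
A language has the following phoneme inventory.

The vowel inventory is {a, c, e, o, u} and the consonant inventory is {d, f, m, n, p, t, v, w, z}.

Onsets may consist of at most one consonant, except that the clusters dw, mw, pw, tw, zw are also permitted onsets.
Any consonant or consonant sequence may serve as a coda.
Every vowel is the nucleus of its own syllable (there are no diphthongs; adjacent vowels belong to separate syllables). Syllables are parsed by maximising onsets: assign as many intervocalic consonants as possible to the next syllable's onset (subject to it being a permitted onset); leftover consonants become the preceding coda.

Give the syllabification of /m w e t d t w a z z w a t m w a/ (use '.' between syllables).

mwetd.twaz.zwat.mwa

Nuclei (vowels): e, a, a, a → 4 syllables.
V1 /e/ – V2 /a/: /tdtw/ — longest licit onset from the right is /tw/, leaving /td/ as coda.
V2 /a/ – V3 /a/: cluster /zzw/ — the longest permitted-onset suffix is /zw/; onset = /zw/, preceding coda = /z/.
V3 /a/ – V4 /a/: /tmw/ — longest licit onset from the right is /mw/, leaving /t/ as coda.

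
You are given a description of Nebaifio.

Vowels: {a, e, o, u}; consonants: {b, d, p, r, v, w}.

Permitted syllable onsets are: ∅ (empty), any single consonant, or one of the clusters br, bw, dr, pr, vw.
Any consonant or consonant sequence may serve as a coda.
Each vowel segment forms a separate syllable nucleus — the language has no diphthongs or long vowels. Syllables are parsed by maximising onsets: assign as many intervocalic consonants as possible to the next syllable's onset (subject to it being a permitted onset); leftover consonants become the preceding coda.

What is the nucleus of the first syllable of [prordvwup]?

The vowels are o, u — 2 nuclei, so 2 syllables.
The first nucleus (vowel 1 from the left) is /o/.

o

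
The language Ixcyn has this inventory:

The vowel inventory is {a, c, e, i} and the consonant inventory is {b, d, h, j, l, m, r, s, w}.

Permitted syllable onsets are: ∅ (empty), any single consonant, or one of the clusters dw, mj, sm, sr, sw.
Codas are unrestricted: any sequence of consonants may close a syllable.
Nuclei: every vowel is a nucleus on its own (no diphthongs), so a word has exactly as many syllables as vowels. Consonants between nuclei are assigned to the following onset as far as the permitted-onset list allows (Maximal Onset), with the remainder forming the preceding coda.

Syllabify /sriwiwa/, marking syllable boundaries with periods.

sri.wi.wa

The vowels are i, i, a — 3 nuclei, so 3 syllables.
/i…i/ gap (V1→V2): just /w/ — single C goes to the following onset.
/i…a/ gap (V2→V3): /w/ is a single consonant, so it becomes the next onset.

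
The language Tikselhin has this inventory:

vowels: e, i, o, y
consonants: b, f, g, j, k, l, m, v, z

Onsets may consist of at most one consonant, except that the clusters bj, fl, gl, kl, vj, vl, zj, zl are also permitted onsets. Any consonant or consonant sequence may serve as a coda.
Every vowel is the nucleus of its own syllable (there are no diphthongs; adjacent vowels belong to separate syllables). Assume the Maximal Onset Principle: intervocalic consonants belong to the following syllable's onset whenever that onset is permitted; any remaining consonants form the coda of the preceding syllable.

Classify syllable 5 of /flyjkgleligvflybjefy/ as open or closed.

open

Nuclei (vowels): y, e, i, y, e, y → 6 syllables.
/y…e/ gap (V1→V2): cluster /jkgl/ — the longest permitted-onset suffix is /gl/; onset = /gl/, preceding coda = /jk/.
/e…i/ gap (V2→V3): /l/ → onset of the next syllable (single consonants are always licit onsets).
/i…y/ gap (V3→V4): cluster /gvfl/ — the longest permitted-onset suffix is /fl/; onset = /fl/, preceding coda = /gv/.
/y…e/ gap (V4→V5): /bj/ is a licit onset in full, so it all attaches to the next syllable.
/e…y/ gap (V5→V6): /f/ is a single consonant, so it becomes the next onset.
Syllabification: flyjk.gle.ligv.fly.bje.fy.
Syllable 5 is /bje/; it ends in its nucleus with no coda, so it is open.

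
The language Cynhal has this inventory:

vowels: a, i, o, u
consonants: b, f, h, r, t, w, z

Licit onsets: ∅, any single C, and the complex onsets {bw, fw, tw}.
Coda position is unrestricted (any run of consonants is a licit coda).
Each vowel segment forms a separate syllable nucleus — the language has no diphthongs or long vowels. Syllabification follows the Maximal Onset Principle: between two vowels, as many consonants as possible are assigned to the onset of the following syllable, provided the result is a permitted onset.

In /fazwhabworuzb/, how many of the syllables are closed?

The vowels are a, a, o, u — 4 nuclei, so 4 syllables.
σ1/σ2 boundary: /zwh/ — longest licit onset from the right is /h/, leaving /zw/ as coda.
σ2/σ3 boundary: cluster /bw/ — /bw/ is itself a permitted onset, so the whole cluster goes right; preceding coda = ∅.
σ3/σ4 boundary: just /r/ — single C goes to the following onset.
Result: fazw.ha.bwo.ruzb.
Classifying each syllable: /fazw/ (closed), /ha/ (open), /bwo/ (open), /ruzb/ (closed).
Closed syllables: 2.

2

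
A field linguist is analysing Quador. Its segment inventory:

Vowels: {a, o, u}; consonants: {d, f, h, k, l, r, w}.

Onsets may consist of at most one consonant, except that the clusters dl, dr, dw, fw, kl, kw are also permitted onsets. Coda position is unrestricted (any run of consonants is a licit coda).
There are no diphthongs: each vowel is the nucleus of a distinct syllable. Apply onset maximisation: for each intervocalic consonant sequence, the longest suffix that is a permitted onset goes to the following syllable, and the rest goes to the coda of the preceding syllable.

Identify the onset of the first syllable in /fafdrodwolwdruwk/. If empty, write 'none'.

f

Vowels present: a, o, o, u; each is a nucleus, giving 4 syllables.
σ1/σ2 boundary: /fdr/ splits as /f/ + /dr/ (/dr/ is the longest suffix that is a licit onset).
σ2/σ3 boundary: /dw/ is a licit onset in full, so it all attaches to the next syllable.
σ3/σ4 boundary: /lwdr/; trying suffixes from longest down, /dr/ is the first permitted one, so coda /lw/ | onset /dr/.
Syllabification: faf.dro.dwolw.druwk.
Syllable 1 is /faf/: onset /f/, nucleus /a/, coda /f/.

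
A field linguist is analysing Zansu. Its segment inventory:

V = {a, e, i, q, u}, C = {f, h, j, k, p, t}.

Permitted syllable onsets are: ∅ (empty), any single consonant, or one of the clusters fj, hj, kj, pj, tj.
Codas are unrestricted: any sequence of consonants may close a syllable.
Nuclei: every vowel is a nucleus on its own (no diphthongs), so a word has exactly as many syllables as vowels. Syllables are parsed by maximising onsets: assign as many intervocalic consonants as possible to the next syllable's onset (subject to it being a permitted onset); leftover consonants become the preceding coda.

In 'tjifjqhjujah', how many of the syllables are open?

The vowels are i, q, u, a — 4 nuclei, so 4 syllables.
σ1/σ2 boundary: /fj/ is a licit onset in full, so it all attaches to the next syllable.
σ2/σ3 boundary: cluster /hj/ — /hj/ is itself a permitted onset, so the whole cluster goes right; preceding coda = ∅.
σ3/σ4 boundary: /j/ → onset of the next syllable (single consonants are always licit onsets).
Putting it together: tji.fjq.hju.jah.
Classifying each syllable: /tji/ (open), /fjq/ (open), /hju/ (open), /jah/ (closed).
Open syllables: 3.

3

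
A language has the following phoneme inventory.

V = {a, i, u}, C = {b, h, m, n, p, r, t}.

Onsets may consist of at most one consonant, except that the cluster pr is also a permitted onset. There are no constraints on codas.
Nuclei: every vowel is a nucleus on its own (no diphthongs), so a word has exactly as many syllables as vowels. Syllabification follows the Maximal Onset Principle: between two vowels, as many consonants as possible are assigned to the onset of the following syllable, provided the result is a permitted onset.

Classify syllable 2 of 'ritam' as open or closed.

The vowels are i, a — 2 nuclei, so 2 syllables.
Between /i/ (V1) and /a/ (V2): /t/ is a single consonant, so it becomes the next onset.
So the parse is ri.tam.
Syllable 2 is /tam/ with coda /m/, so it is closed.

closed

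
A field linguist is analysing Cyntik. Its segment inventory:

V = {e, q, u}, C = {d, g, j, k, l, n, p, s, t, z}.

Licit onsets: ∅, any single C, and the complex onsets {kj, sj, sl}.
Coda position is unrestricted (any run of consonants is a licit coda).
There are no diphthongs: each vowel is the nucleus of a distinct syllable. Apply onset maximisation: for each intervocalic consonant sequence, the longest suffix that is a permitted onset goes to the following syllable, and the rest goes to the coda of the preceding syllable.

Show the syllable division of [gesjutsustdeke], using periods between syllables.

ge.sjut.sust.de.ke

Nuclei (vowels): e, u, u, e, e → 5 syllables.
/e…u/ gap (V1→V2): /sj/ is a licit onset in full, so it all attaches to the next syllable.
/u…u/ gap (V2→V3): /ts/; trying suffixes from longest down, /s/ is the first permitted one, so coda /t/ | onset /s/.
/u…e/ gap (V3→V4): /std/ splits as /st/ + /d/ (/d/ is the longest suffix that is a licit onset).
/e…e/ gap (V4→V5): just /k/ — single C goes to the following onset.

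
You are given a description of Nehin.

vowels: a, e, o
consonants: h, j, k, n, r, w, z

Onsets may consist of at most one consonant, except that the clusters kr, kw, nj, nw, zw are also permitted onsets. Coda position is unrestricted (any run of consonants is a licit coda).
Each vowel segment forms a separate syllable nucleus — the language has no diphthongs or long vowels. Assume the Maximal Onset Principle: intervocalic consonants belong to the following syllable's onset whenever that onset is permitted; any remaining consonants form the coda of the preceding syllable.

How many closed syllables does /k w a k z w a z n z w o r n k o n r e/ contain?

4

Nuclei (vowels): a, a, o, o, e → 5 syllables.
σ1/σ2 boundary: cluster /kzw/ — the longest permitted-onset suffix is /zw/; onset = /zw/, preceding coda = /k/.
σ2/σ3 boundary: /znzw/ splits as /zn/ + /zw/ (/zw/ is the longest suffix that is a licit onset).
σ3/σ4 boundary: /rnk/ — longest licit onset from the right is /k/, leaving /rn/ as coda.
σ4/σ5 boundary: /nr/ — longest licit onset from the right is /r/, leaving /n/ as coda.
Putting it together: kwak.zwazn.zworn.kon.re.
Classifying each syllable: /kwak/ (closed), /zwazn/ (closed), /zworn/ (closed), /kon/ (closed), /re/ (open).
Closed syllables: 4.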